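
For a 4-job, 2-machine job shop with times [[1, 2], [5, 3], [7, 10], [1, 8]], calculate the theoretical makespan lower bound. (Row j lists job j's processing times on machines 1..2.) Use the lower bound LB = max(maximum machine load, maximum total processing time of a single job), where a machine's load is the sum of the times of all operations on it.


Machine loads:
  Machine 1: 1 + 5 + 7 + 1 = 14
  Machine 2: 2 + 3 + 10 + 8 = 23
Max machine load = 23
Job totals:
  Job 1: 3
  Job 2: 8
  Job 3: 17
  Job 4: 9
Max job total = 17
Lower bound = max(23, 17) = 23

23


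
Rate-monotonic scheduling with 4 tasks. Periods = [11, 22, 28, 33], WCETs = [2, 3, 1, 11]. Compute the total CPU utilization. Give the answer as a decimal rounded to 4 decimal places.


Compute individual utilizations (exact fractions):
  Task 1: C/T = 2/11 (approx. 0.1818)
  Task 2: C/T = 3/22 (approx. 0.1364)
  Task 3: C/T = 1/28 (approx. 0.0357)
  Task 4: C/T = 11/33 = 1/3 (approx. 0.3333)
Total utilization U = 2/11 + 3/22 + 1/28 + 1/3 = 635/924
Rounded to 4 decimal places: U = 0.6872
RM (Liu & Layland) bound for 4 tasks = 0.756828; compare with U = 635/924 (approx. 0.687229)
U <= bound, so schedulable by RM sufficient condition.

0.6872


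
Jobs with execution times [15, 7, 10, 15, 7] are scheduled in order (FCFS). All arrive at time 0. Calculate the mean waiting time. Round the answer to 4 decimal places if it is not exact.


FCFS order (as given): [15, 7, 10, 15, 7]
Waiting times:
  Job 1: wait = 0
  Job 2: wait = 15
  Job 3: wait = 22
  Job 4: wait = 32
  Job 5: wait = 47
Sum of waiting times = 116
Average waiting time = 116/5 = 23.2

23.2


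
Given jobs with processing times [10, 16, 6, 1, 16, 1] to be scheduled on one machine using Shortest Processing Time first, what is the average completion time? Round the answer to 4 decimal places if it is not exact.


Sort jobs by processing time (SPT order): [1, 1, 6, 10, 16, 16]
Compute completion times sequentially:
  Job 1: processing = 1, completes at 1
  Job 2: processing = 1, completes at 2
  Job 3: processing = 6, completes at 8
  Job 4: processing = 10, completes at 18
  Job 5: processing = 16, completes at 34
  Job 6: processing = 16, completes at 50
Sum of completion times = 113
Average completion time = 113/6 = 18.8333

18.8333


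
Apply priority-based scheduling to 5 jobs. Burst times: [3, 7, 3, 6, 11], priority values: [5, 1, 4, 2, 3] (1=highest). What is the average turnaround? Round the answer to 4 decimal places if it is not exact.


Sort by priority (ascending = highest first):
Order: [(1, 7), (2, 6), (3, 11), (4, 3), (5, 3)]
Completion times:
  Priority 1, burst=7, C=7
  Priority 2, burst=6, C=13
  Priority 3, burst=11, C=24
  Priority 4, burst=3, C=27
  Priority 5, burst=3, C=30
Average turnaround = 101/5 = 20.2

20.2


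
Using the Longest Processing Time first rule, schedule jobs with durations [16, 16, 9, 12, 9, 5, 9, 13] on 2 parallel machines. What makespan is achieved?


Sort jobs in decreasing order (LPT): [16, 16, 13, 12, 9, 9, 9, 5]
Assign each job to the least loaded machine:
  Machine 1: jobs [16, 13, 9, 5], load = 43
  Machine 2: jobs [16, 12, 9, 9], load = 46
Makespan = max load = 46

46


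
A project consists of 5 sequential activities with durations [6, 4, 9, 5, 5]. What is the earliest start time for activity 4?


Activity 4 starts after activities 1 through 3 complete.
Predecessor durations: [6, 4, 9]
ES = 6 + 4 + 9 = 19

19


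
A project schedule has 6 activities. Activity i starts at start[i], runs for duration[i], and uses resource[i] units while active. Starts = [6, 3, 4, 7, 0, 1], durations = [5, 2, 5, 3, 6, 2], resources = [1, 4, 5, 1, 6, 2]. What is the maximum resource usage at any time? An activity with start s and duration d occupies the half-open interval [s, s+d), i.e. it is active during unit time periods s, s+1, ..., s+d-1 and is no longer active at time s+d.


Each activity i is active on [start_i, start_i + duration_i).
Compute total resource usage per time slot:
  t=0: active resources = [6], total = 6
  t=1: active resources = [6, 2], total = 8
  t=2: active resources = [6, 2], total = 8
  t=3: active resources = [4, 6], total = 10
  t=4: active resources = [4, 5, 6], total = 15
  t=5: active resources = [5, 6], total = 11
  t=6: active resources = [1, 5], total = 6
  t=7: active resources = [1, 5, 1], total = 7
  t=8: active resources = [1, 5, 1], total = 7
  t=9: active resources = [1, 1], total = 2
  t=10: active resources = [1], total = 1
Peak resource demand = 15

15


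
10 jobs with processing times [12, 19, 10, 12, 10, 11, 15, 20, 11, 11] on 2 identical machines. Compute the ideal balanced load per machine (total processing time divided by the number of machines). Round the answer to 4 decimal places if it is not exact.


Total processing time = 12 + 19 + 10 + 12 + 10 + 11 + 15 + 20 + 11 + 11 = 131
Number of machines = 2
Ideal balanced load = 131 / 2 = 65.5

65.5


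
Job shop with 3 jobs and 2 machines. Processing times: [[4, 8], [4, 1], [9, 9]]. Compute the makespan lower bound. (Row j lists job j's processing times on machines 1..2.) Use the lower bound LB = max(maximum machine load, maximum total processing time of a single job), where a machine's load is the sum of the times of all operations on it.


Machine loads:
  Machine 1: 4 + 4 + 9 = 17
  Machine 2: 8 + 1 + 9 = 18
Max machine load = 18
Job totals:
  Job 1: 12
  Job 2: 5
  Job 3: 18
Max job total = 18
Lower bound = max(18, 18) = 18

18


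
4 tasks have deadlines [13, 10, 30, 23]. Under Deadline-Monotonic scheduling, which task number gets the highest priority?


Sort tasks by relative deadline (ascending):
  Task 2: deadline = 10
  Task 1: deadline = 13
  Task 4: deadline = 23
  Task 3: deadline = 30
Priority order (highest first): [2, 1, 4, 3]
Highest priority task = 2

2


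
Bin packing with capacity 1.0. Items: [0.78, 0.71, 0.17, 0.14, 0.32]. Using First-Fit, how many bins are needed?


Place items sequentially using First-Fit:
  Item 0.78 -> new Bin 1
  Item 0.71 -> new Bin 2
  Item 0.17 -> Bin 1 (now 0.95)
  Item 0.14 -> Bin 2 (now 0.85)
  Item 0.32 -> new Bin 3
Total bins used = 3

3


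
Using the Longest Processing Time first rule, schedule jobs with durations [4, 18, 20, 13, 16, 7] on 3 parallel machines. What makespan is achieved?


Sort jobs in decreasing order (LPT): [20, 18, 16, 13, 7, 4]
Assign each job to the least loaded machine:
  Machine 1: jobs [20, 4], load = 24
  Machine 2: jobs [18, 7], load = 25
  Machine 3: jobs [16, 13], load = 29
Makespan = max load = 29

29


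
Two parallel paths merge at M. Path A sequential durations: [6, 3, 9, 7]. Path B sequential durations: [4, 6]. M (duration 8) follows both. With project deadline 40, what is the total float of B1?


Forward pass: ES(B1) = sum of predecessors on chain B = 0
EF = ES + duration = 0 + 4 = 4
Backward pass: LF(M) = deadline = 40; LS(M) = 40 - 8 = 32
LF(B1) = LS(M) - sum(successors on chain B) = 32 - 6 = 26
LS = LF - duration = 26 - 4 = 22
Total float = LS - ES = 22 - 0 = 22

22


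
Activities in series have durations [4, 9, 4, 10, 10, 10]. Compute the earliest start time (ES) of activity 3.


Activity 3 starts after activities 1 through 2 complete.
Predecessor durations: [4, 9]
ES = 4 + 9 = 13

13


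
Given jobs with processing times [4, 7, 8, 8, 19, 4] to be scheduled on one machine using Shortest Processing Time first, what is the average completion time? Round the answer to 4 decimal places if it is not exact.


Sort jobs by processing time (SPT order): [4, 4, 7, 8, 8, 19]
Compute completion times sequentially:
  Job 1: processing = 4, completes at 4
  Job 2: processing = 4, completes at 8
  Job 3: processing = 7, completes at 15
  Job 4: processing = 8, completes at 23
  Job 5: processing = 8, completes at 31
  Job 6: processing = 19, completes at 50
Sum of completion times = 131
Average completion time = 131/6 = 21.8333

21.8333


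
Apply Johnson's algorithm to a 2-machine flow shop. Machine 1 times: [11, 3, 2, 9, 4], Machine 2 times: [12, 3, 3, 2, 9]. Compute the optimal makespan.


Apply Johnson's rule:
  Group 1 (a <= b): [(3, 2, 3), (2, 3, 3), (5, 4, 9), (1, 11, 12)]
  Group 2 (a > b): [(4, 9, 2)]
Optimal job order: [3, 2, 5, 1, 4]
Schedule:
  Job 3: M1 done at 2, M2 done at 5
  Job 2: M1 done at 5, M2 done at 8
  Job 5: M1 done at 9, M2 done at 18
  Job 1: M1 done at 20, M2 done at 32
  Job 4: M1 done at 29, M2 done at 34
Makespan = 34

34


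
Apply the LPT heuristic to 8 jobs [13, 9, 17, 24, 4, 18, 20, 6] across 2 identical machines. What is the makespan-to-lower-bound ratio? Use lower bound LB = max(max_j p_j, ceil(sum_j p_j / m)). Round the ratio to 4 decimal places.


LPT order: [24, 20, 18, 17, 13, 9, 6, 4]
Machine loads after assignment: [56, 55]
LPT makespan = 56
Lower bound = max(max_job, ceil(total/2)) = max(24, 56) = 56
Ratio = 56 / 56 = 1.0

1.0


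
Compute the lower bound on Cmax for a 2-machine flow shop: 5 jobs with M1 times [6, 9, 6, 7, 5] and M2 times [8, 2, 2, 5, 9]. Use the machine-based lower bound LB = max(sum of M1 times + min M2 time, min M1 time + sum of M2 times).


LB1 = sum(M1 times) + min(M2 times) = 33 + 2 = 35
LB2 = min(M1 times) + sum(M2 times) = 5 + 26 = 31
Lower bound = max(LB1, LB2) = max(35, 31) = 35

35


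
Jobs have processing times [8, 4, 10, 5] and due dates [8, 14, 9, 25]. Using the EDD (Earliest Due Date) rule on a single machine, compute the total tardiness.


Sort by due date (EDD order): [(8, 8), (10, 9), (4, 14), (5, 25)]
Compute completion times and tardiness:
  Job 1: p=8, d=8, C=8, tardiness=max(0,8-8)=0
  Job 2: p=10, d=9, C=18, tardiness=max(0,18-9)=9
  Job 3: p=4, d=14, C=22, tardiness=max(0,22-14)=8
  Job 4: p=5, d=25, C=27, tardiness=max(0,27-25)=2
Total tardiness = 19

19


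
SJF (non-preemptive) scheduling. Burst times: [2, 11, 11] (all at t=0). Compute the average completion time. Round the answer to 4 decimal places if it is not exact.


SJF order (ascending): [2, 11, 11]
Completion times:
  Job 1: burst=2, C=2
  Job 2: burst=11, C=13
  Job 3: burst=11, C=24
Average completion = 39/3 = 13.0

13.0


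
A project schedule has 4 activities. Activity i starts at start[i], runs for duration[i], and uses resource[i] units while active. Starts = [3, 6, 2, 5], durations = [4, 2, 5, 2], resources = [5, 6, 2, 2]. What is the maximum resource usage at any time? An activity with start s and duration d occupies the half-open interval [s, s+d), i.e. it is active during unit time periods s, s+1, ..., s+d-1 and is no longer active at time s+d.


Each activity i is active on [start_i, start_i + duration_i).
Compute total resource usage per time slot:
  t=0: active resources = [], total = 0
  t=1: active resources = [], total = 0
  t=2: active resources = [2], total = 2
  t=3: active resources = [5, 2], total = 7
  t=4: active resources = [5, 2], total = 7
  t=5: active resources = [5, 2, 2], total = 9
  t=6: active resources = [5, 6, 2, 2], total = 15
  t=7: active resources = [6], total = 6
Peak resource demand = 15

15


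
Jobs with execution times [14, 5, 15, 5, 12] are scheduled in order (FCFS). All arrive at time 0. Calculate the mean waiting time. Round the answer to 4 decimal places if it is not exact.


FCFS order (as given): [14, 5, 15, 5, 12]
Waiting times:
  Job 1: wait = 0
  Job 2: wait = 14
  Job 3: wait = 19
  Job 4: wait = 34
  Job 5: wait = 39
Sum of waiting times = 106
Average waiting time = 106/5 = 21.2

21.2


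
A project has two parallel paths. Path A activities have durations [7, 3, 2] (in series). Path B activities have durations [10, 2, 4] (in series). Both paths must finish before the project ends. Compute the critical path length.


Path A total = 7 + 3 + 2 = 12
Path B total = 10 + 2 + 4 = 16
Critical path = longest path = max(12, 16) = 16

16


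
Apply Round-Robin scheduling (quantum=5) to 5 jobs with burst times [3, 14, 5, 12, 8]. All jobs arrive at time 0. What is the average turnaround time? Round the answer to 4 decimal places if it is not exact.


Time quantum = 5
Execution trace:
  J1 runs 3 units, time = 3
  J2 runs 5 units, time = 8
  J3 runs 5 units, time = 13
  J4 runs 5 units, time = 18
  J5 runs 5 units, time = 23
  J2 runs 5 units, time = 28
  J4 runs 5 units, time = 33
  J5 runs 3 units, time = 36
  J2 runs 4 units, time = 40
  J4 runs 2 units, time = 42
Finish times: [3, 40, 13, 42, 36]
Average turnaround = 134/5 = 26.8

26.8


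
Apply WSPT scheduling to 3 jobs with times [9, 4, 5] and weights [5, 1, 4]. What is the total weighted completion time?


Compute p/w ratios and sort ascending (WSPT): [(5, 4), (9, 5), (4, 1)]
Compute weighted completion times:
  Job (p=5,w=4): C=5, w*C=4*5=20
  Job (p=9,w=5): C=14, w*C=5*14=70
  Job (p=4,w=1): C=18, w*C=1*18=18
Total weighted completion time = 108

108


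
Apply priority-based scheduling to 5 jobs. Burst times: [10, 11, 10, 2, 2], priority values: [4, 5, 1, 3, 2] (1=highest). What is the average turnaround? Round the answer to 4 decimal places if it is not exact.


Sort by priority (ascending = highest first):
Order: [(1, 10), (2, 2), (3, 2), (4, 10), (5, 11)]
Completion times:
  Priority 1, burst=10, C=10
  Priority 2, burst=2, C=12
  Priority 3, burst=2, C=14
  Priority 4, burst=10, C=24
  Priority 5, burst=11, C=35
Average turnaround = 95/5 = 19.0

19.0


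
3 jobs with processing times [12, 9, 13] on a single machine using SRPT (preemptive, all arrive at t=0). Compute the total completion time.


Since all jobs arrive at t=0, SRPT equals SPT ordering.
SPT order: [9, 12, 13]
Completion times:
  Job 1: p=9, C=9
  Job 2: p=12, C=21
  Job 3: p=13, C=34
Total completion time = 9 + 21 + 34 = 64

64


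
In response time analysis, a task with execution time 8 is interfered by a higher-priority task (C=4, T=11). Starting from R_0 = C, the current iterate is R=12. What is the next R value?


R_next = C + ceil(R_prev / T_hp) * C_hp
ceil(12 / 11) = ceil(1.0909) = 2
Interference = 2 * 4 = 8
R_next = 8 + 8 = 16

16


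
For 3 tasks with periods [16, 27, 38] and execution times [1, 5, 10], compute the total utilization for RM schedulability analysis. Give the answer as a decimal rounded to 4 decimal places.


Compute individual utilizations (exact fractions):
  Task 1: C/T = 1/16 (approx. 0.0625)
  Task 2: C/T = 5/27 (approx. 0.1852)
  Task 3: C/T = 10/38 = 5/19 (approx. 0.2632)
Total utilization U = 1/16 + 5/27 + 5/19 = 4193/8208
Rounded to 4 decimal places: U = 0.5108
RM (Liu & Layland) bound for 3 tasks = 0.779763; compare with U = 4193/8208 (approx. 0.510843)
U <= bound, so schedulable by RM sufficient condition.

0.5108


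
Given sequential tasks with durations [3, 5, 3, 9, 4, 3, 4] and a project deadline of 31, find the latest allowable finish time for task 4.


LF(activity 4) = deadline - sum of successor durations
Successors: activities 5 through 7 with durations [4, 3, 4]
Sum of successor durations = 11
LF = 31 - 11 = 20

20


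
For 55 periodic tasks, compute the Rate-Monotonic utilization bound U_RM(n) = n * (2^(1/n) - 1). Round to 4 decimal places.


Compute 2^(1/55) = 1.0126824244
Subtract 1: 1.0126824244 - 1 = 0.0126824244
Multiply by n: 55 * 0.0126824244 = 0.6975333420
Round to 4 dp: 0.6975

0.6975


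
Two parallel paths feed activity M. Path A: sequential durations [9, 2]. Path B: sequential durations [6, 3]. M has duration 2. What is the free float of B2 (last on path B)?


ES(B2) = sum of predecessors on chain B = 6
EF(B2) = ES + duration = 6 + 3 = 9
Successor of B2 is M. ES(M) = max(sum(A), sum(B)) = max(11, 9) = 11
Free float = ES(successor) - EF(current) = 11 - 9 = 2

2


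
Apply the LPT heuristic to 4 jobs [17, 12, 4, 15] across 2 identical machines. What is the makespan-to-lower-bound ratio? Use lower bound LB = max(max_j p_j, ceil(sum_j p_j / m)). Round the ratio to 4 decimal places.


LPT order: [17, 15, 12, 4]
Machine loads after assignment: [21, 27]
LPT makespan = 27
Lower bound = max(max_job, ceil(total/2)) = max(17, 24) = 24
Ratio = 27 / 24 = 1.125

1.125


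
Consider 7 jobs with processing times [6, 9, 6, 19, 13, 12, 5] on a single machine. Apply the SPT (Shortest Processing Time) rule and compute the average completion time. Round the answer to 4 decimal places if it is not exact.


Sort jobs by processing time (SPT order): [5, 6, 6, 9, 12, 13, 19]
Compute completion times sequentially:
  Job 1: processing = 5, completes at 5
  Job 2: processing = 6, completes at 11
  Job 3: processing = 6, completes at 17
  Job 4: processing = 9, completes at 26
  Job 5: processing = 12, completes at 38
  Job 6: processing = 13, completes at 51
  Job 7: processing = 19, completes at 70
Sum of completion times = 218
Average completion time = 218/7 = 31.1429

31.1429


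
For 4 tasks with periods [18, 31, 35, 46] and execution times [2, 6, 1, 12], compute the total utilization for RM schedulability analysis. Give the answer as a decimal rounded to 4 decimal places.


Compute individual utilizations (exact fractions):
  Task 1: C/T = 2/18 = 1/9 (approx. 0.1111)
  Task 2: C/T = 6/31 (approx. 0.1935)
  Task 3: C/T = 1/35 (approx. 0.0286)
  Task 4: C/T = 12/46 = 6/23 (approx. 0.2609)
Total utilization U = 1/9 + 6/31 + 1/35 + 6/23 = 133432/224595
Rounded to 4 decimal places: U = 0.5941
RM (Liu & Layland) bound for 4 tasks = 0.756828; compare with U = 133432/224595 (approx. 0.594100)
U <= bound, so schedulable by RM sufficient condition.

0.5941


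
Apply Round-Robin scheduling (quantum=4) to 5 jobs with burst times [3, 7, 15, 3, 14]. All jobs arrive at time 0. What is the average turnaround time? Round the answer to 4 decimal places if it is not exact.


Time quantum = 4
Execution trace:
  J1 runs 3 units, time = 3
  J2 runs 4 units, time = 7
  J3 runs 4 units, time = 11
  J4 runs 3 units, time = 14
  J5 runs 4 units, time = 18
  J2 runs 3 units, time = 21
  J3 runs 4 units, time = 25
  J5 runs 4 units, time = 29
  J3 runs 4 units, time = 33
  J5 runs 4 units, time = 37
  J3 runs 3 units, time = 40
  J5 runs 2 units, time = 42
Finish times: [3, 21, 40, 14, 42]
Average turnaround = 120/5 = 24.0

24.0


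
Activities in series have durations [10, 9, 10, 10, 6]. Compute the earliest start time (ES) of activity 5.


Activity 5 starts after activities 1 through 4 complete.
Predecessor durations: [10, 9, 10, 10]
ES = 10 + 9 + 10 + 10 = 39

39


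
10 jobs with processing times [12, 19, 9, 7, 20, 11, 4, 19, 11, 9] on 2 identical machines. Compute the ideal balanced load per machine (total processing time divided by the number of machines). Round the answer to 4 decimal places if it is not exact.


Total processing time = 12 + 19 + 9 + 7 + 20 + 11 + 4 + 19 + 11 + 9 = 121
Number of machines = 2
Ideal balanced load = 121 / 2 = 60.5

60.5


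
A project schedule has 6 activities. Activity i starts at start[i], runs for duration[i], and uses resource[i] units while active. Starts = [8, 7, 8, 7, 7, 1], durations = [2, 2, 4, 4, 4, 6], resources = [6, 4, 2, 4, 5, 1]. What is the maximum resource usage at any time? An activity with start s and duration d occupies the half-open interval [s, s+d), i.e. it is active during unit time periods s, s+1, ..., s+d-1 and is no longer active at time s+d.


Each activity i is active on [start_i, start_i + duration_i).
Compute total resource usage per time slot:
  t=0: active resources = [], total = 0
  t=1: active resources = [1], total = 1
  t=2: active resources = [1], total = 1
  t=3: active resources = [1], total = 1
  t=4: active resources = [1], total = 1
  t=5: active resources = [1], total = 1
  t=6: active resources = [1], total = 1
  t=7: active resources = [4, 4, 5], total = 13
  t=8: active resources = [6, 4, 2, 4, 5], total = 21
  t=9: active resources = [6, 2, 4, 5], total = 17
  t=10: active resources = [2, 4, 5], total = 11
  t=11: active resources = [2], total = 2
Peak resource demand = 21

21


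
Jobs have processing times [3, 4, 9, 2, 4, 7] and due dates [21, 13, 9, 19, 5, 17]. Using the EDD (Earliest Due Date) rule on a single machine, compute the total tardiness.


Sort by due date (EDD order): [(4, 5), (9, 9), (4, 13), (7, 17), (2, 19), (3, 21)]
Compute completion times and tardiness:
  Job 1: p=4, d=5, C=4, tardiness=max(0,4-5)=0
  Job 2: p=9, d=9, C=13, tardiness=max(0,13-9)=4
  Job 3: p=4, d=13, C=17, tardiness=max(0,17-13)=4
  Job 4: p=7, d=17, C=24, tardiness=max(0,24-17)=7
  Job 5: p=2, d=19, C=26, tardiness=max(0,26-19)=7
  Job 6: p=3, d=21, C=29, tardiness=max(0,29-21)=8
Total tardiness = 30

30


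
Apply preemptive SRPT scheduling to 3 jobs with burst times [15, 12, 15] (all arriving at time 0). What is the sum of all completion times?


Since all jobs arrive at t=0, SRPT equals SPT ordering.
SPT order: [12, 15, 15]
Completion times:
  Job 1: p=12, C=12
  Job 2: p=15, C=27
  Job 3: p=15, C=42
Total completion time = 12 + 27 + 42 = 81

81


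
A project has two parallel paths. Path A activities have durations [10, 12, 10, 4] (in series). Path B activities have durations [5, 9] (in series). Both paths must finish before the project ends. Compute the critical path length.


Path A total = 10 + 12 + 10 + 4 = 36
Path B total = 5 + 9 = 14
Critical path = longest path = max(36, 14) = 36

36


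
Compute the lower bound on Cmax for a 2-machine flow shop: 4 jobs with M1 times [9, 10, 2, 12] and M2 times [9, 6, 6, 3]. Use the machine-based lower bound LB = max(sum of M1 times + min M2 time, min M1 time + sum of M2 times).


LB1 = sum(M1 times) + min(M2 times) = 33 + 3 = 36
LB2 = min(M1 times) + sum(M2 times) = 2 + 24 = 26
Lower bound = max(LB1, LB2) = max(36, 26) = 36

36


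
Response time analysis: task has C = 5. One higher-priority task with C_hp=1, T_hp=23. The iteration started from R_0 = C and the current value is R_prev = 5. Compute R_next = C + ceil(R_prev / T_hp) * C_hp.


R_next = C + ceil(R_prev / T_hp) * C_hp
ceil(5 / 23) = ceil(0.2174) = 1
Interference = 1 * 1 = 1
R_next = 5 + 1 = 6

6


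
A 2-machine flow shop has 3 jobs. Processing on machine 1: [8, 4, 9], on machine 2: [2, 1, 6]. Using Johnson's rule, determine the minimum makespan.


Apply Johnson's rule:
  Group 1 (a <= b): []
  Group 2 (a > b): [(3, 9, 6), (1, 8, 2), (2, 4, 1)]
Optimal job order: [3, 1, 2]
Schedule:
  Job 3: M1 done at 9, M2 done at 15
  Job 1: M1 done at 17, M2 done at 19
  Job 2: M1 done at 21, M2 done at 22
Makespan = 22

22


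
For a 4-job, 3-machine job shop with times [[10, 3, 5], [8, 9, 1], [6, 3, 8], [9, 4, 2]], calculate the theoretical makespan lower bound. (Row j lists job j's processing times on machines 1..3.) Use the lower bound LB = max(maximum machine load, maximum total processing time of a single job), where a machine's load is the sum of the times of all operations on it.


Machine loads:
  Machine 1: 10 + 8 + 6 + 9 = 33
  Machine 2: 3 + 9 + 3 + 4 = 19
  Machine 3: 5 + 1 + 8 + 2 = 16
Max machine load = 33
Job totals:
  Job 1: 18
  Job 2: 18
  Job 3: 17
  Job 4: 15
Max job total = 18
Lower bound = max(33, 18) = 33

33


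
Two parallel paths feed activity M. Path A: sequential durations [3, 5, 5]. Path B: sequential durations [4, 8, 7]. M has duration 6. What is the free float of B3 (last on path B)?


ES(B3) = sum of predecessors on chain B = 12
EF(B3) = ES + duration = 12 + 7 = 19
Successor of B3 is M. ES(M) = max(sum(A), sum(B)) = max(13, 19) = 19
Free float = ES(successor) - EF(current) = 19 - 19 = 0

0


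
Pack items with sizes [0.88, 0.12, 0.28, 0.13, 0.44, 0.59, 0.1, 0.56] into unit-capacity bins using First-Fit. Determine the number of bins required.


Place items sequentially using First-Fit:
  Item 0.88 -> new Bin 1
  Item 0.12 -> Bin 1 (now 1.0)
  Item 0.28 -> new Bin 2
  Item 0.13 -> Bin 2 (now 0.41)
  Item 0.44 -> Bin 2 (now 0.85)
  Item 0.59 -> new Bin 3
  Item 0.1 -> Bin 2 (now 0.95)
  Item 0.56 -> new Bin 4
Total bins used = 4

4


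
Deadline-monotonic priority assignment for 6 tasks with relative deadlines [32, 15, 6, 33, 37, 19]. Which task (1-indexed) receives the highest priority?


Sort tasks by relative deadline (ascending):
  Task 3: deadline = 6
  Task 2: deadline = 15
  Task 6: deadline = 19
  Task 1: deadline = 32
  Task 4: deadline = 33
  Task 5: deadline = 37
Priority order (highest first): [3, 2, 6, 1, 4, 5]
Highest priority task = 3

3


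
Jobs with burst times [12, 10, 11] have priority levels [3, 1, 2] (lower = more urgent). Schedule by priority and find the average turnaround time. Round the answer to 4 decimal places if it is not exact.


Sort by priority (ascending = highest first):
Order: [(1, 10), (2, 11), (3, 12)]
Completion times:
  Priority 1, burst=10, C=10
  Priority 2, burst=11, C=21
  Priority 3, burst=12, C=33
Average turnaround = 64/3 = 21.3333

21.3333


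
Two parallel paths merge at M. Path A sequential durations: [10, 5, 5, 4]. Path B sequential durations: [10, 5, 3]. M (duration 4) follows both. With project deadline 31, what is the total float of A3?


Forward pass: ES(A3) = sum of predecessors on chain A = 15
EF = ES + duration = 15 + 5 = 20
Backward pass: LF(M) = deadline = 31; LS(M) = 31 - 4 = 27
LF(A3) = LS(M) - sum(successors on chain A) = 27 - 4 = 23
LS = LF - duration = 23 - 5 = 18
Total float = LS - ES = 18 - 15 = 3

3


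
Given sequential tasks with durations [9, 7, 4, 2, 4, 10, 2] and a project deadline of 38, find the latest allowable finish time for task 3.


LF(activity 3) = deadline - sum of successor durations
Successors: activities 4 through 7 with durations [2, 4, 10, 2]
Sum of successor durations = 18
LF = 38 - 18 = 20

20


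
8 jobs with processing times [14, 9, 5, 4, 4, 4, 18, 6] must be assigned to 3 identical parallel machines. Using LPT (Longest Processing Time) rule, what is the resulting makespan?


Sort jobs in decreasing order (LPT): [18, 14, 9, 6, 5, 4, 4, 4]
Assign each job to the least loaded machine:
  Machine 1: jobs [18, 4], load = 22
  Machine 2: jobs [14, 5, 4], load = 23
  Machine 3: jobs [9, 6, 4], load = 19
Makespan = max load = 23

23


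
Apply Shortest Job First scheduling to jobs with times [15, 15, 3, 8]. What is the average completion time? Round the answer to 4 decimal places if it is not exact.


SJF order (ascending): [3, 8, 15, 15]
Completion times:
  Job 1: burst=3, C=3
  Job 2: burst=8, C=11
  Job 3: burst=15, C=26
  Job 4: burst=15, C=41
Average completion = 81/4 = 20.25

20.25


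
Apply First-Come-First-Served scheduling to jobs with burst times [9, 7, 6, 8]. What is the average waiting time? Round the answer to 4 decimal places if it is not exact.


FCFS order (as given): [9, 7, 6, 8]
Waiting times:
  Job 1: wait = 0
  Job 2: wait = 9
  Job 3: wait = 16
  Job 4: wait = 22
Sum of waiting times = 47
Average waiting time = 47/4 = 11.75

11.75


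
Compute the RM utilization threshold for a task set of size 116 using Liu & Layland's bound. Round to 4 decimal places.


Compute 2^(1/116) = 1.0059932951
Subtract 1: 1.0059932951 - 1 = 0.0059932951
Multiply by n: 116 * 0.0059932951 = 0.6952222316
Round to 4 dp: 0.6952

0.6952


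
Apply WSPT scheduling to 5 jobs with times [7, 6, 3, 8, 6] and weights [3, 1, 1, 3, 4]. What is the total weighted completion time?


Compute p/w ratios and sort ascending (WSPT): [(6, 4), (7, 3), (8, 3), (3, 1), (6, 1)]
Compute weighted completion times:
  Job (p=6,w=4): C=6, w*C=4*6=24
  Job (p=7,w=3): C=13, w*C=3*13=39
  Job (p=8,w=3): C=21, w*C=3*21=63
  Job (p=3,w=1): C=24, w*C=1*24=24
  Job (p=6,w=1): C=30, w*C=1*30=30
Total weighted completion time = 180

180


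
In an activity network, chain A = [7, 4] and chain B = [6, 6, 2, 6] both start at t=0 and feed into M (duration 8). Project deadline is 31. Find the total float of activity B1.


Forward pass: ES(B1) = sum of predecessors on chain B = 0
EF = ES + duration = 0 + 6 = 6
Backward pass: LF(M) = deadline = 31; LS(M) = 31 - 8 = 23
LF(B1) = LS(M) - sum(successors on chain B) = 23 - 14 = 9
LS = LF - duration = 9 - 6 = 3
Total float = LS - ES = 3 - 0 = 3

3


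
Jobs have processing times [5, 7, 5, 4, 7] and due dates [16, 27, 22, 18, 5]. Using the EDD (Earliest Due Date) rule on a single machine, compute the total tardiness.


Sort by due date (EDD order): [(7, 5), (5, 16), (4, 18), (5, 22), (7, 27)]
Compute completion times and tardiness:
  Job 1: p=7, d=5, C=7, tardiness=max(0,7-5)=2
  Job 2: p=5, d=16, C=12, tardiness=max(0,12-16)=0
  Job 3: p=4, d=18, C=16, tardiness=max(0,16-18)=0
  Job 4: p=5, d=22, C=21, tardiness=max(0,21-22)=0
  Job 5: p=7, d=27, C=28, tardiness=max(0,28-27)=1
Total tardiness = 3

3


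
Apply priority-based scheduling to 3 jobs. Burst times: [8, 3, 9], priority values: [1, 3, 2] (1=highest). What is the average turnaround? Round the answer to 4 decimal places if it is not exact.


Sort by priority (ascending = highest first):
Order: [(1, 8), (2, 9), (3, 3)]
Completion times:
  Priority 1, burst=8, C=8
  Priority 2, burst=9, C=17
  Priority 3, burst=3, C=20
Average turnaround = 45/3 = 15.0

15.0


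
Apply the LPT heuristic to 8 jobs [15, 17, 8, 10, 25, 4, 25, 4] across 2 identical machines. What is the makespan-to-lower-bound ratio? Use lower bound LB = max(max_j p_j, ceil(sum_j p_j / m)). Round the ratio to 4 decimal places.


LPT order: [25, 25, 17, 15, 10, 8, 4, 4]
Machine loads after assignment: [54, 54]
LPT makespan = 54
Lower bound = max(max_job, ceil(total/2)) = max(25, 54) = 54
Ratio = 54 / 54 = 1.0

1.0


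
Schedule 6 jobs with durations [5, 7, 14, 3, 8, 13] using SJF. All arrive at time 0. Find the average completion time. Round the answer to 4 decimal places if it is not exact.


SJF order (ascending): [3, 5, 7, 8, 13, 14]
Completion times:
  Job 1: burst=3, C=3
  Job 2: burst=5, C=8
  Job 3: burst=7, C=15
  Job 4: burst=8, C=23
  Job 5: burst=13, C=36
  Job 6: burst=14, C=50
Average completion = 135/6 = 22.5

22.5


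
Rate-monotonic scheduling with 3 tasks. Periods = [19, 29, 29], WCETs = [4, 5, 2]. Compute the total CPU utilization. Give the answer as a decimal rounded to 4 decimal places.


Compute individual utilizations (exact fractions):
  Task 1: C/T = 4/19 (approx. 0.2105)
  Task 2: C/T = 5/29 (approx. 0.1724)
  Task 3: C/T = 2/29 (approx. 0.069)
Total utilization U = 4/19 + 5/29 + 2/29 = 249/551
Rounded to 4 decimal places: U = 0.4519
RM (Liu & Layland) bound for 3 tasks = 0.779763; compare with U = 249/551 (approx. 0.451906)
U <= bound, so schedulable by RM sufficient condition.

0.4519


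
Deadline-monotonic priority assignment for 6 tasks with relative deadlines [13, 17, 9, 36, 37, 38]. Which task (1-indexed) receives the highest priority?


Sort tasks by relative deadline (ascending):
  Task 3: deadline = 9
  Task 1: deadline = 13
  Task 2: deadline = 17
  Task 4: deadline = 36
  Task 5: deadline = 37
  Task 6: deadline = 38
Priority order (highest first): [3, 1, 2, 4, 5, 6]
Highest priority task = 3

3


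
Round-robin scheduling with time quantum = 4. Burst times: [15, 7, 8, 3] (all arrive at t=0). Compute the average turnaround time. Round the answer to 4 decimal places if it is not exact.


Time quantum = 4
Execution trace:
  J1 runs 4 units, time = 4
  J2 runs 4 units, time = 8
  J3 runs 4 units, time = 12
  J4 runs 3 units, time = 15
  J1 runs 4 units, time = 19
  J2 runs 3 units, time = 22
  J3 runs 4 units, time = 26
  J1 runs 4 units, time = 30
  J1 runs 3 units, time = 33
Finish times: [33, 22, 26, 15]
Average turnaround = 96/4 = 24.0

24.0


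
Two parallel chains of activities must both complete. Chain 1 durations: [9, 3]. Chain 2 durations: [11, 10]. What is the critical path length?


Path A total = 9 + 3 = 12
Path B total = 11 + 10 = 21
Critical path = longest path = max(12, 21) = 21

21


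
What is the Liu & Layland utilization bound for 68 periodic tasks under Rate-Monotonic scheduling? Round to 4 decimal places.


Compute 2^(1/68) = 1.0102454700
Subtract 1: 1.0102454700 - 1 = 0.0102454700
Multiply by n: 68 * 0.0102454700 = 0.6966919600
Round to 4 dp: 0.6967

0.6967


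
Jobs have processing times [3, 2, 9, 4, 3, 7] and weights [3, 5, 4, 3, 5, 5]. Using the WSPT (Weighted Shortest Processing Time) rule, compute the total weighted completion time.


Compute p/w ratios and sort ascending (WSPT): [(2, 5), (3, 5), (3, 3), (4, 3), (7, 5), (9, 4)]
Compute weighted completion times:
  Job (p=2,w=5): C=2, w*C=5*2=10
  Job (p=3,w=5): C=5, w*C=5*5=25
  Job (p=3,w=3): C=8, w*C=3*8=24
  Job (p=4,w=3): C=12, w*C=3*12=36
  Job (p=7,w=5): C=19, w*C=5*19=95
  Job (p=9,w=4): C=28, w*C=4*28=112
Total weighted completion time = 302

302


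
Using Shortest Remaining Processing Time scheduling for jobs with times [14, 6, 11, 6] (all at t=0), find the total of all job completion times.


Since all jobs arrive at t=0, SRPT equals SPT ordering.
SPT order: [6, 6, 11, 14]
Completion times:
  Job 1: p=6, C=6
  Job 2: p=6, C=12
  Job 3: p=11, C=23
  Job 4: p=14, C=37
Total completion time = 6 + 12 + 23 + 37 = 78

78


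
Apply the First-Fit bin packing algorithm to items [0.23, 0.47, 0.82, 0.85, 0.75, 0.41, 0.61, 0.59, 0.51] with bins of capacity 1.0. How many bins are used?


Place items sequentially using First-Fit:
  Item 0.23 -> new Bin 1
  Item 0.47 -> Bin 1 (now 0.7)
  Item 0.82 -> new Bin 2
  Item 0.85 -> new Bin 3
  Item 0.75 -> new Bin 4
  Item 0.41 -> new Bin 5
  Item 0.61 -> new Bin 6
  Item 0.59 -> Bin 5 (now 1.0)
  Item 0.51 -> new Bin 7
Total bins used = 7

7


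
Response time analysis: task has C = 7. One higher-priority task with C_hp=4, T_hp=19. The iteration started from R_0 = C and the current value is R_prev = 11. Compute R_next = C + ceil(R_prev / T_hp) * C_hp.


R_next = C + ceil(R_prev / T_hp) * C_hp
ceil(11 / 19) = ceil(0.5789) = 1
Interference = 1 * 4 = 4
R_next = 7 + 4 = 11
R_next = R_prev, so the iteration has converged (response time = 11).

11


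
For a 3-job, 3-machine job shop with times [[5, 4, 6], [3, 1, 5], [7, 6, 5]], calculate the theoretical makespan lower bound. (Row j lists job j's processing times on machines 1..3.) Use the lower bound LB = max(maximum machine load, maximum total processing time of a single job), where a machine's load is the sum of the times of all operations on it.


Machine loads:
  Machine 1: 5 + 3 + 7 = 15
  Machine 2: 4 + 1 + 6 = 11
  Machine 3: 6 + 5 + 5 = 16
Max machine load = 16
Job totals:
  Job 1: 15
  Job 2: 9
  Job 3: 18
Max job total = 18
Lower bound = max(16, 18) = 18

18


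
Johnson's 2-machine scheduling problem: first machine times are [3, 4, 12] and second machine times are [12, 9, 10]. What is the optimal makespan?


Apply Johnson's rule:
  Group 1 (a <= b): [(1, 3, 12), (2, 4, 9)]
  Group 2 (a > b): [(3, 12, 10)]
Optimal job order: [1, 2, 3]
Schedule:
  Job 1: M1 done at 3, M2 done at 15
  Job 2: M1 done at 7, M2 done at 24
  Job 3: M1 done at 19, M2 done at 34
Makespan = 34

34


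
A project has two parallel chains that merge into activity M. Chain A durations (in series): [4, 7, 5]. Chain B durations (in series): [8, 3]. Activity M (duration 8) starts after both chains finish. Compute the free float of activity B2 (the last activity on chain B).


ES(B2) = sum of predecessors on chain B = 8
EF(B2) = ES + duration = 8 + 3 = 11
Successor of B2 is M. ES(M) = max(sum(A), sum(B)) = max(16, 11) = 16
Free float = ES(successor) - EF(current) = 16 - 11 = 5

5


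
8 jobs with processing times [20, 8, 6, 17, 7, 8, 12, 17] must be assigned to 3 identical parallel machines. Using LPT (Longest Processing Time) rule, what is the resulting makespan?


Sort jobs in decreasing order (LPT): [20, 17, 17, 12, 8, 8, 7, 6]
Assign each job to the least loaded machine:
  Machine 1: jobs [20, 8, 6], load = 34
  Machine 2: jobs [17, 12], load = 29
  Machine 3: jobs [17, 8, 7], load = 32
Makespan = max load = 34

34


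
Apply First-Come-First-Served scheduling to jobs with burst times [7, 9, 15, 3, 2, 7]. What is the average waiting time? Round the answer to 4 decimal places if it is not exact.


FCFS order (as given): [7, 9, 15, 3, 2, 7]
Waiting times:
  Job 1: wait = 0
  Job 2: wait = 7
  Job 3: wait = 16
  Job 4: wait = 31
  Job 5: wait = 34
  Job 6: wait = 36
Sum of waiting times = 124
Average waiting time = 124/6 = 20.6667

20.6667


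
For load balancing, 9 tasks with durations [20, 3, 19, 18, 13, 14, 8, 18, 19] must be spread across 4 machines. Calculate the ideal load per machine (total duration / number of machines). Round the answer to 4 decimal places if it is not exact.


Total processing time = 20 + 3 + 19 + 18 + 13 + 14 + 8 + 18 + 19 = 132
Number of machines = 4
Ideal balanced load = 132 / 4 = 33.0

33.0


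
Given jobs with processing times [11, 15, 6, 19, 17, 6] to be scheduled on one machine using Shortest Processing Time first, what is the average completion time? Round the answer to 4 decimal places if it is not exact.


Sort jobs by processing time (SPT order): [6, 6, 11, 15, 17, 19]
Compute completion times sequentially:
  Job 1: processing = 6, completes at 6
  Job 2: processing = 6, completes at 12
  Job 3: processing = 11, completes at 23
  Job 4: processing = 15, completes at 38
  Job 5: processing = 17, completes at 55
  Job 6: processing = 19, completes at 74
Sum of completion times = 208
Average completion time = 208/6 = 34.6667

34.6667


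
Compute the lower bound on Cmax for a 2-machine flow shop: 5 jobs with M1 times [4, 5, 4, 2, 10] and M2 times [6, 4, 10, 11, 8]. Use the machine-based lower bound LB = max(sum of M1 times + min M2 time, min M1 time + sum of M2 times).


LB1 = sum(M1 times) + min(M2 times) = 25 + 4 = 29
LB2 = min(M1 times) + sum(M2 times) = 2 + 39 = 41
Lower bound = max(LB1, LB2) = max(29, 41) = 41

41


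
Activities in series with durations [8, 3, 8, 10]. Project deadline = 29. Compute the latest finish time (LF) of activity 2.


LF(activity 2) = deadline - sum of successor durations
Successors: activities 3 through 4 with durations [8, 10]
Sum of successor durations = 18
LF = 29 - 18 = 11

11


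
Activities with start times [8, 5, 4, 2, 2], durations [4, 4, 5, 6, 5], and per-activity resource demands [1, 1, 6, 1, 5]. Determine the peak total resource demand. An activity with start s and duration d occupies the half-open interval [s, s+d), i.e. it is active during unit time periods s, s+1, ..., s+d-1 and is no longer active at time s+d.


Each activity i is active on [start_i, start_i + duration_i).
Compute total resource usage per time slot:
  t=0: active resources = [], total = 0
  t=1: active resources = [], total = 0
  t=2: active resources = [1, 5], total = 6
  t=3: active resources = [1, 5], total = 6
  t=4: active resources = [6, 1, 5], total = 12
  t=5: active resources = [1, 6, 1, 5], total = 13
  t=6: active resources = [1, 6, 1, 5], total = 13
  t=7: active resources = [1, 6, 1], total = 8
  t=8: active resources = [1, 1, 6], total = 8
  t=9: active resources = [1], total = 1
  t=10: active resources = [1], total = 1
  t=11: active resources = [1], total = 1
Peak resource demand = 13

13


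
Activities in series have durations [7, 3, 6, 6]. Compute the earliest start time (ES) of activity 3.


Activity 3 starts after activities 1 through 2 complete.
Predecessor durations: [7, 3]
ES = 7 + 3 = 10

10


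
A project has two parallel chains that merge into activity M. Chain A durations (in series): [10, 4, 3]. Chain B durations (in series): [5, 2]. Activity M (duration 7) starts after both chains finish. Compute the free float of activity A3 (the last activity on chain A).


ES(A3) = sum of predecessors on chain A = 14
EF(A3) = ES + duration = 14 + 3 = 17
Successor of A3 is M. ES(M) = max(sum(A), sum(B)) = max(17, 7) = 17
Free float = ES(successor) - EF(current) = 17 - 17 = 0

0


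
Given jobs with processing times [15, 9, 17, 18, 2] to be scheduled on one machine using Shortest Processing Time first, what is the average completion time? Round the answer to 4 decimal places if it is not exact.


Sort jobs by processing time (SPT order): [2, 9, 15, 17, 18]
Compute completion times sequentially:
  Job 1: processing = 2, completes at 2
  Job 2: processing = 9, completes at 11
  Job 3: processing = 15, completes at 26
  Job 4: processing = 17, completes at 43
  Job 5: processing = 18, completes at 61
Sum of completion times = 143
Average completion time = 143/5 = 28.6

28.6
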